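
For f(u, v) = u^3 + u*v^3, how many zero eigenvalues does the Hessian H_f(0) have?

2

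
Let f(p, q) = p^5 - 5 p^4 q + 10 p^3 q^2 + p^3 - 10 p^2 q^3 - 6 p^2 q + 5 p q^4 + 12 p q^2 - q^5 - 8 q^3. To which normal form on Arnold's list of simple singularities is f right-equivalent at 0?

E8

The Hessian of f at 0 is [[0, 0], [0, 0]] with rank 0, so corank 2. A Groebner basis of the Jacobian ideal J(f) in C{p,q} is {q^5, p*q^3 - 7*q^4/4, p^2 - 4*p*q + 4*q^2}; counting standard monomials gives mu = 8. Corank 2; j^3 = (p - 2*q)^3 is a perfect cube, so E-series; the 5-jet and mu = 8 give E_8.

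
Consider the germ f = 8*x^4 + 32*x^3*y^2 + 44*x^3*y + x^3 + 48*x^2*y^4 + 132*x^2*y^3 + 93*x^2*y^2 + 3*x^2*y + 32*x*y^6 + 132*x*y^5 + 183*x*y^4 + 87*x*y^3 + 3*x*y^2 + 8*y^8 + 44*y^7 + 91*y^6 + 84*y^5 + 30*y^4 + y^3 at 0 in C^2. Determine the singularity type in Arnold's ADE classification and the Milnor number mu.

Type E7, Milnor number mu = 7.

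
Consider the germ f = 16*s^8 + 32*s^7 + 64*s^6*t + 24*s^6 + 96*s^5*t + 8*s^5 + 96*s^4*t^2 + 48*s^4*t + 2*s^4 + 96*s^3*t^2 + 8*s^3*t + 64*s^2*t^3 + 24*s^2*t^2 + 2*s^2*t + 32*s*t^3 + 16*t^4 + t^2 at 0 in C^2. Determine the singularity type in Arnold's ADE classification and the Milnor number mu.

Type A3, Milnor number mu = 3.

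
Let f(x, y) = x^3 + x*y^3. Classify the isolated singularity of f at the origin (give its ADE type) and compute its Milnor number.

Type E_{7}, Milnor number mu = 7.

The Hessian of f at 0 is [[0, 0], [0, 0]] with rank 0, so corank 2. A Groebner basis of the Jacobian ideal J(f) in C{x,y} is {x^3, x*y^2, 3*x^2 + y^3}; counting standard monomials gives mu = 7. Corank 2; j^3 = x^3 is a perfect cube, so E-series; the 4-jet and mu = 7 give E_7.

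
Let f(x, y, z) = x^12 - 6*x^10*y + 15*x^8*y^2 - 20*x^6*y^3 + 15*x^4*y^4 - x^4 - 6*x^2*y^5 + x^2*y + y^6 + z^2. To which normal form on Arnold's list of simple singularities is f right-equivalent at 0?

D7

The Hessian of f at 0 is [[0, 0, 0], [0, 0, 0], [0, 0, 2]] with rank 1, so corank 2. A Groebner basis of the Jacobian ideal J(f) in C{x,y,z} is {x^2/6 + y^5, x^3, x*y, z}; counting standard monomials gives mu = 7. Corank 2; j^3 = x^2*y has shape L^2 M (L != M), so D-series; mu = 7 gives D_7.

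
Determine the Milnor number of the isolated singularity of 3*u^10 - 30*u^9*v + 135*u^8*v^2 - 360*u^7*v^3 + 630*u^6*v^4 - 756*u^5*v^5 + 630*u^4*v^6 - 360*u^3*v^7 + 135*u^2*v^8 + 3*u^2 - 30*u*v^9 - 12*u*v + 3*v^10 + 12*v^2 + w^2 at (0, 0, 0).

9

The Hessian of f at 0 has rank 2. Corank 1: A-series; mu = 9 gives A_9.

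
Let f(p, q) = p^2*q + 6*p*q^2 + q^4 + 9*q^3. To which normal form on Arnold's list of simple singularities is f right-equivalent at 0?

D_5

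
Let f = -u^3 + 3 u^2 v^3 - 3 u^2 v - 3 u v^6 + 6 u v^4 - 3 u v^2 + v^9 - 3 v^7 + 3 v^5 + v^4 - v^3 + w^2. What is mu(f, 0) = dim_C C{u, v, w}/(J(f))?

6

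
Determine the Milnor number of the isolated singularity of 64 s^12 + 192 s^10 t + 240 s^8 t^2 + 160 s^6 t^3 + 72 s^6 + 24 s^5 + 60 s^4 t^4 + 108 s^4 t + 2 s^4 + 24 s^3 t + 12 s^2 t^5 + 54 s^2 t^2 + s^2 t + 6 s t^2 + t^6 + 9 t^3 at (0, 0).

The Hessian of f at 0 has rank 0. Corank 2; j^3 = t*(s + 3*t)^2 has shape L^2 M (L != M), so D-series; mu = 7 gives D_7.

7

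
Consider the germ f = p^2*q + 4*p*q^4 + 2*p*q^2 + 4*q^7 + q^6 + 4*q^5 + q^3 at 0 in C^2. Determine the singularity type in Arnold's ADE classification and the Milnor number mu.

Type D7, Milnor number mu = 7.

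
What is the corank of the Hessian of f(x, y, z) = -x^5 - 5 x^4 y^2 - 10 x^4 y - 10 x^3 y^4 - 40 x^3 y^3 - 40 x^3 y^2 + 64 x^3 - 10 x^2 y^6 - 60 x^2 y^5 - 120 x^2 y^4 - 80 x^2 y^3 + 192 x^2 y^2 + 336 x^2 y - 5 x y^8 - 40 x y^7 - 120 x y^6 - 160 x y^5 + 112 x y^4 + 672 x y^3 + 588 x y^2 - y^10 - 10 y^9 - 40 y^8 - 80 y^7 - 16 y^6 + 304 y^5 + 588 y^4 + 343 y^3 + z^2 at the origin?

Hessian at 0 has rank 1.

2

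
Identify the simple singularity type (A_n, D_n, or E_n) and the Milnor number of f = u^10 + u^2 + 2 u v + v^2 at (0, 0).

The Hessian of f at 0 has rank 1. Corank 1: A-series; mu = 9 gives A_9.

Type A_{9}, Milnor number mu = 9.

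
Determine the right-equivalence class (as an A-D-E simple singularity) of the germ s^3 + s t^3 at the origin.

E_{7}

The Hessian of f at 0 has rank 0. Corank 2; j^3 = s^3 is a perfect cube, so E-series; the 4-jet and mu = 7 give E_7.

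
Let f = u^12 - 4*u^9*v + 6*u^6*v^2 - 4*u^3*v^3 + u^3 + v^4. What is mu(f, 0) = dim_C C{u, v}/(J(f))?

6

The Hessian of f at 0 has rank 0. Corank 2; j^3 = u^3 is a perfect cube, so E-series; the 4-jet and mu = 6 give E_6.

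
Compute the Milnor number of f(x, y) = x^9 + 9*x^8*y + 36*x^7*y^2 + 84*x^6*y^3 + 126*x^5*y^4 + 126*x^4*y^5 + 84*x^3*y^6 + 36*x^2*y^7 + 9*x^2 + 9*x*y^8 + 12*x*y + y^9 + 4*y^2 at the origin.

8

The Hessian of f at 0 is [[18, 12], [12, 8]] with rank 1, so corank 1. A Groebner basis of the Jacobian ideal J(f) in C{x,y} is {y^8, x + 2*y/3}; counting standard monomials gives mu = 8. Corank 1: A-series; mu = 8 gives A_8.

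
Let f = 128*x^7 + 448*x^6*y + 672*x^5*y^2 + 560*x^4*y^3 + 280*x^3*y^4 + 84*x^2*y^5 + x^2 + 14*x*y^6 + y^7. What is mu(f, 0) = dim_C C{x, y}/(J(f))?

6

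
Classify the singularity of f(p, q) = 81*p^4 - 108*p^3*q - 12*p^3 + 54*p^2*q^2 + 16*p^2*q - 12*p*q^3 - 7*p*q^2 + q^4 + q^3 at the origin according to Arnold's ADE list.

D_5

The Hessian of f at 0 has rank 0. Corank 2; j^3 = -(2*p - q)^2*(3*p - q) has shape L^2 M (L != M), so D-series; mu = 5 gives D_5.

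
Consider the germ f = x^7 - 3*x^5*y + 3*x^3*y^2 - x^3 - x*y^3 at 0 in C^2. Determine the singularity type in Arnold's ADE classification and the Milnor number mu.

The Hessian of f at 0 is [[0, 0], [0, 0]] with rank 0, so corank 2. A Groebner basis of the Jacobian ideal J(f) in C{x,y} is {x^3, x*y^2, 3*x^2 + y^3}; counting standard monomials gives mu = 7. Corank 2; j^3 = -x^3 is a perfect cube, so E-series; the 4-jet and mu = 7 give E_7.

Type E_{7}, Milnor number mu = 7.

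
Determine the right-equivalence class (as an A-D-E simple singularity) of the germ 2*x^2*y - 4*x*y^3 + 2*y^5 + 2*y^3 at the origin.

D4

The Hessian of f at 0 has rank 0. Corank 2; j^3 = 2*y*(x^2 + y^2) splits into three distinct lines over C (the quadratic factor has nonzero discriminant), so D_4.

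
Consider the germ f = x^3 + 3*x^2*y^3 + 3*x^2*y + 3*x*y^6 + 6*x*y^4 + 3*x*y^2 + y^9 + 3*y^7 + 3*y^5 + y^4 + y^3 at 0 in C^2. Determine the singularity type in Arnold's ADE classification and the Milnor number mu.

The Hessian of f at 0 is [[0, 0], [0, 0]] with rank 0, so corank 2. A Groebner basis of the Jacobian ideal J(f) in C{x,y} is {y^3, x^2 + 2*x*y + y^2}; counting standard monomials gives mu = 6. Corank 2; j^3 = (x + y)^3 is a perfect cube, so E-series; the 4-jet and mu = 6 give E_6.

Type E_{6}, Milnor number mu = 6.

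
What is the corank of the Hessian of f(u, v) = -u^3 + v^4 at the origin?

2

The Hessian at 0 is [[0, 0], [0, 0]] of rank 0; hence corank 2.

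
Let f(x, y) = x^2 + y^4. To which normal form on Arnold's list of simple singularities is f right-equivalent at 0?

A_{3}

The Hessian of f at 0 has rank 1. Corank 1: A-series; mu = 3 gives A_3.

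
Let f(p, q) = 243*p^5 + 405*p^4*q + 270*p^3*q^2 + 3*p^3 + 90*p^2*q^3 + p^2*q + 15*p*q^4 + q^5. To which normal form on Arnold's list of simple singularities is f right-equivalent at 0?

D_6

The Hessian of f at 0 has rank 0. Corank 2; j^3 = p^2*(3*p + q) has shape L^2 M (L != M), so D-series; mu = 6 gives D_6.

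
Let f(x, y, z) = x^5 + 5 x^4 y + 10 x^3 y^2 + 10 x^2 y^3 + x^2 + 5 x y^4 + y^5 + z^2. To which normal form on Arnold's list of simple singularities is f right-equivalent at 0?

A_{4}

The Hessian of f at 0 has rank 2. Corank 1: A-series; mu = 4 gives A_4.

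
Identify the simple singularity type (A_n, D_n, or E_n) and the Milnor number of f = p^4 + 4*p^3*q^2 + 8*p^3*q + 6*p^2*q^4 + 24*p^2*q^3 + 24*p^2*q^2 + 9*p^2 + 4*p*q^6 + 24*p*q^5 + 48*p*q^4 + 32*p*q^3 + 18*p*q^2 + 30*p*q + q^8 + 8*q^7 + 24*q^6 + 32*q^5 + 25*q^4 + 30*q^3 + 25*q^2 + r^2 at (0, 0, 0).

Type A3, Milnor number mu = 3.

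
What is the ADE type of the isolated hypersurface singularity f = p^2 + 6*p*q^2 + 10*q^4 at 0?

A_3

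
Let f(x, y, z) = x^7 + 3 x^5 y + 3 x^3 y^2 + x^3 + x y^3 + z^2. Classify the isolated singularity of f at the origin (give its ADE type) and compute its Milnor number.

Type E_7, Milnor number mu = 7.

The Hessian of f at 0 has rank 1. Corank 2; j^3 = x^3 is a perfect cube, so E-series; the 4-jet and mu = 7 give E_7.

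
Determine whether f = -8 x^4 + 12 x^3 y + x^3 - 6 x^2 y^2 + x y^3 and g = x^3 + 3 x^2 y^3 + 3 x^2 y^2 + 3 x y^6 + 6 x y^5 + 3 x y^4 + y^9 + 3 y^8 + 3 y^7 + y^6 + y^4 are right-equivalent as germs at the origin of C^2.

The Hessian of f at 0 has rank 0. Corank 2; j^3 = x^3 is a perfect cube, so E-series; the 4-jet and mu = 7 give E_7. The Hessian of g at 0 has rank 0. Corank 2; j^3 = x^3 is a perfect cube, so E-series; the 4-jet and mu = 6 give E_6. f is E_7 but g is E_6, hence not right-equivalent.

No.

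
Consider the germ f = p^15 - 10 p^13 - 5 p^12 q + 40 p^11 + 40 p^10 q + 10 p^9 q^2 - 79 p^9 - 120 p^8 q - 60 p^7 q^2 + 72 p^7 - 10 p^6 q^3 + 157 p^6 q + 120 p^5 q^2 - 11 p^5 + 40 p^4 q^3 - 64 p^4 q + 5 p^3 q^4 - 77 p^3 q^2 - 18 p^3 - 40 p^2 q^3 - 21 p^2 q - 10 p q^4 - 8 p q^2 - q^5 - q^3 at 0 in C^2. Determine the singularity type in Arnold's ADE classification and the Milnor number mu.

Type D_{6}, Milnor number mu = 6.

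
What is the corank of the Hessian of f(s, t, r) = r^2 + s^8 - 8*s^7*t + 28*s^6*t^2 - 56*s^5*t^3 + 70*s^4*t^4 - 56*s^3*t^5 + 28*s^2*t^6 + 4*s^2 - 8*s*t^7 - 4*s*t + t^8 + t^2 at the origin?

1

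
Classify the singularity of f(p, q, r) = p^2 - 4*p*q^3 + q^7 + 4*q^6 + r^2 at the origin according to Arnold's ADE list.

A6

The Hessian of f at 0 has rank 2. Corank 1: A-series; mu = 6 gives A_6.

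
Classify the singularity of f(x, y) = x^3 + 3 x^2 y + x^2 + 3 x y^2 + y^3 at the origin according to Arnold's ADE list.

A_2

The Hessian of f at 0 is [[2, 0], [0, 0]] with rank 1, so corank 1. A Groebner basis of the Jacobian ideal J(f) in C{x,y} is {y^2, x}; counting standard monomials gives mu = 2. Corank 1: A-series; mu = 2 gives A_2.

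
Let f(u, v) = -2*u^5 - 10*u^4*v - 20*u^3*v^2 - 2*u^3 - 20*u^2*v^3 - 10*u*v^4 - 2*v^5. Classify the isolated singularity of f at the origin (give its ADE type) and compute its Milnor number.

The Hessian of f at 0 has rank 0. Corank 2; j^3 = -2*u^3 is a perfect cube, so E-series; the 5-jet and mu = 8 give E_8.

Type E8, Milnor number mu = 8.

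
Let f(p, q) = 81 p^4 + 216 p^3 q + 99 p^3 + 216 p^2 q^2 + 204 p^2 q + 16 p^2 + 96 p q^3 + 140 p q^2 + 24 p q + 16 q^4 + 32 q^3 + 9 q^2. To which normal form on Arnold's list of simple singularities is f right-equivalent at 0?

The Hessian of f at 0 is [[32, 24], [24, 18]] with rank 1, so corank 1. A Groebner basis of the Jacobian ideal J(f) in C{p,q} is {q^2, p + 3*q/4}; counting standard monomials gives mu = 2. Corank 1: A-series; mu = 2 gives A_2.

A_2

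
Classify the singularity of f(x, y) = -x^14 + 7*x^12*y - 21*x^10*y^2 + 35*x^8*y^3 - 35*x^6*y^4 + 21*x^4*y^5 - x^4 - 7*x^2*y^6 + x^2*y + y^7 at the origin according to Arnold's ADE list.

D8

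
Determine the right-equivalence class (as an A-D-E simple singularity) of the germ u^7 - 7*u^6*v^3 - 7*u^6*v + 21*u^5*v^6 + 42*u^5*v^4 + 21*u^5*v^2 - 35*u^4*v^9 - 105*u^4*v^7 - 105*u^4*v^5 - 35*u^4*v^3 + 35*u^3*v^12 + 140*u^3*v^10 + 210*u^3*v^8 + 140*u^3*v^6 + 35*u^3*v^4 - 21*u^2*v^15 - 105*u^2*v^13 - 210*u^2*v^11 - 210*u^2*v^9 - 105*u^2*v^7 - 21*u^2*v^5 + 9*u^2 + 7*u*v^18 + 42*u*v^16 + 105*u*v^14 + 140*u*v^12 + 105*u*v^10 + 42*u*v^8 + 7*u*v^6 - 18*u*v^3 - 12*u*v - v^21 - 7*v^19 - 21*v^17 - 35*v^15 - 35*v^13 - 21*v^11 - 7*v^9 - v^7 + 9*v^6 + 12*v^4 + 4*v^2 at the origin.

The Hessian of f at 0 is [[18, -12], [-12, 8]] with rank 1, so corank 1. A Groebner basis of the Jacobian ideal J(f) in C{u,v} is {-u + v^3 + 2*v/3, u^2 - 4*u*v/3 + 4*v^2/9}; counting standard monomials gives mu = 6. Corank 1: A-series; mu = 6 gives A_6.

A6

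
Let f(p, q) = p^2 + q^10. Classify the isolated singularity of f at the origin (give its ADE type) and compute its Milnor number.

Type A_9, Milnor number mu = 9.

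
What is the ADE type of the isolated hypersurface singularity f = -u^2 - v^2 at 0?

A_{1}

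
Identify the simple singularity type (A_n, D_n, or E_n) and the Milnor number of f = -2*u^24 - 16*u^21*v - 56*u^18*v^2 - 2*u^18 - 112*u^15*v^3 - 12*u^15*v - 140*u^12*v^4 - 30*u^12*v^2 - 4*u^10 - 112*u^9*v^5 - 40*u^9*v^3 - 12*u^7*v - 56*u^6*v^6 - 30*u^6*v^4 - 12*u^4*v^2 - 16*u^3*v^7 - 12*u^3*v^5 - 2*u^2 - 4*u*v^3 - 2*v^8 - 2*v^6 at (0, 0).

Type A7, Milnor number mu = 7.

The Hessian of f at 0 is [[-4, 0], [0, 0]] with rank 1, so corank 1. A Groebner basis of the Jacobian ideal J(f) in C{u,v} is {u^3, u^2*v, u + v^3}; counting standard monomials gives mu = 7. Corank 1: A-series; mu = 7 gives A_7.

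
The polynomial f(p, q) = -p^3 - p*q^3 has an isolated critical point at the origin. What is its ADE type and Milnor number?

The Hessian of f at 0 is [[0, 0], [0, 0]] with rank 0, so corank 2. A Groebner basis of the Jacobian ideal J(f) in C{p,q} is {p^3, p*q^2, 3*p^2 + q^3}; counting standard monomials gives mu = 7. Corank 2; j^3 = -p^3 is a perfect cube, so E-series; the 4-jet and mu = 7 give E_7.

Type E_7, Milnor number mu = 7.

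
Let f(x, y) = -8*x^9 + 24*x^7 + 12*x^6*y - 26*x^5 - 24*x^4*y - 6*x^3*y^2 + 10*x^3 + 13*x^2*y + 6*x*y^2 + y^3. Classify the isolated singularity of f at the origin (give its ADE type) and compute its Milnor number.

Type D_{4}, Milnor number mu = 4.

The Hessian of f at 0 has rank 0. Corank 2; j^3 = (2*x + y)*(5*x^2 + 4*x*y + y^2) splits into three distinct lines over C (the quadratic factor has nonzero discriminant), so D_4.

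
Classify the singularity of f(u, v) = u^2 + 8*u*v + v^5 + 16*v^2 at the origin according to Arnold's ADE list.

A_{4}

The Hessian of f at 0 has rank 1. Corank 1: A-series; mu = 4 gives A_4.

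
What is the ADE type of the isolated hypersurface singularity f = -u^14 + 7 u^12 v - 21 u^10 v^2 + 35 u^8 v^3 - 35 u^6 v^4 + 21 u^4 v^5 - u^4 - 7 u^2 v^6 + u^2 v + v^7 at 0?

D_{8}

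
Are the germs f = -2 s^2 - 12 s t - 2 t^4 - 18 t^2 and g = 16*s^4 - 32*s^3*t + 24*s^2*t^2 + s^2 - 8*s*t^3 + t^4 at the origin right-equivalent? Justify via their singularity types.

Yes.

The Hessian of f at 0 has rank 1. Corank 1: A-series; mu = 3 gives A_3. The Hessian of g at 0 has rank 1. Corank 1: A-series; mu = 3 gives A_3. Both have type A_3, hence right-equivalent.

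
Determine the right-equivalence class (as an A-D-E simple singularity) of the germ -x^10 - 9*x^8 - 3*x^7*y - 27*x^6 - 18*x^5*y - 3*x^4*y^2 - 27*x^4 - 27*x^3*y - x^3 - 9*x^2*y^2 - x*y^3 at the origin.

E_{7}

The Hessian of f at 0 is [[0, 0], [0, 0]] with rank 0, so corank 2. A Groebner basis of the Jacobian ideal J(f) in C{x,y} is {x^2/3 + y^4 + y^3/9, x^3, x^2*y - x^2/9 - y^3/27, 2*x^2/3 + x*y^2 + 2*y^3/9}; counting standard monomials gives mu = 7. Corank 2; j^3 = -x^3 is a perfect cube, so E-series; the 4-jet and mu = 7 give E_7.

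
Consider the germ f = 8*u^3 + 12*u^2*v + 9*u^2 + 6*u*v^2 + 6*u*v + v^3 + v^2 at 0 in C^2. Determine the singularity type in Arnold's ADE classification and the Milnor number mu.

The Hessian of f at 0 is [[18, 6], [6, 2]] with rank 1, so corank 1. A Groebner basis of the Jacobian ideal J(f) in C{u,v} is {v^2, u + v/3}; counting standard monomials gives mu = 2. Corank 1: A-series; mu = 2 gives A_2.

Type A_{2}, Milnor number mu = 2.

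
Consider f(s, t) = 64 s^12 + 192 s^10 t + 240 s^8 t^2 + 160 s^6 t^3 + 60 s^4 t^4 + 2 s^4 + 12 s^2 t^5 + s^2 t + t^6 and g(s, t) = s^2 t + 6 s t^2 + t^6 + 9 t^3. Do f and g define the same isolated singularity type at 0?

Yes.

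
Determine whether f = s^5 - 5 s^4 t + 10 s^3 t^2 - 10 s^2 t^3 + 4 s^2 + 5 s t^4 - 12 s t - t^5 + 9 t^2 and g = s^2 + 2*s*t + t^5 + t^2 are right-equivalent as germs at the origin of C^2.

Yes.

The Hessian of f at 0 has rank 1. Corank 1: A-series; mu = 4 gives A_4. The Hessian of g at 0 has rank 1. Corank 1: A-series; mu = 4 gives A_4. Both have type A_4, hence right-equivalent.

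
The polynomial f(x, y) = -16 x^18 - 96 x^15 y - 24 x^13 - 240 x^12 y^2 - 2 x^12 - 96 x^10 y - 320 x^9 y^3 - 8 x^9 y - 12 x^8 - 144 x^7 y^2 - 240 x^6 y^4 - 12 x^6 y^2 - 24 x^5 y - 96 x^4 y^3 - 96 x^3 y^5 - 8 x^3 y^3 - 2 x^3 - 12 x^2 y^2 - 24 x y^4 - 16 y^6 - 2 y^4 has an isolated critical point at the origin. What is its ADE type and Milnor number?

Type E6, Milnor number mu = 6.

The Hessian of f at 0 is [[0, 0], [0, 0]] with rank 0, so corank 2. A Groebner basis of the Jacobian ideal J(f) in C{x,y} is {x^3, x^2*y, x^2/4 + x*y^2, y^3}; counting standard monomials gives mu = 6. Corank 2; j^3 = -2*x^3 is a perfect cube, so E-series; the 4-jet and mu = 6 give E_6.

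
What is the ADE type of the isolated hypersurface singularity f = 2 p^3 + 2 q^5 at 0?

E_8

The Hessian of f at 0 is [[0, 0], [0, 0]] with rank 0, so corank 2. A Groebner basis of the Jacobian ideal J(f) in C{p,q} is {q^4, p^2}; counting standard monomials gives mu = 8. Corank 2; j^3 = 2*p^3 is a perfect cube, so E-series; the 5-jet and mu = 8 give E_8.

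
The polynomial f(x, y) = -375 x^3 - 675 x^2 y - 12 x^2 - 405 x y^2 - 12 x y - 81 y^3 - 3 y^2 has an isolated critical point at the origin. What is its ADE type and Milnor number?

Type A2, Milnor number mu = 2.

The Hessian of f at 0 is [[-24, -12], [-12, -6]] with rank 1, so corank 1. A Groebner basis of the Jacobian ideal J(f) in C{x,y} is {y^2, x + y/2}; counting standard monomials gives mu = 2. Corank 1: A-series; mu = 2 gives A_2.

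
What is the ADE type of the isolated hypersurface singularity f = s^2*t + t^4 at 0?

D5

The Hessian of f at 0 has rank 0. Corank 2; j^3 = s^2*t has shape L^2 M (L != M), so D-series; mu = 5 gives D_5.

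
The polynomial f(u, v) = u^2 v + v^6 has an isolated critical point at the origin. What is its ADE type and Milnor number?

Type D_7, Milnor number mu = 7.

The Hessian of f at 0 is [[0, 0], [0, 0]] with rank 0, so corank 2. A Groebner basis of the Jacobian ideal J(f) in C{u,v} is {u^2/6 + v^5, u^3, u*v}; counting standard monomials gives mu = 7. Corank 2; j^3 = u^2*v has shape L^2 M (L != M), so D-series; mu = 7 gives D_7.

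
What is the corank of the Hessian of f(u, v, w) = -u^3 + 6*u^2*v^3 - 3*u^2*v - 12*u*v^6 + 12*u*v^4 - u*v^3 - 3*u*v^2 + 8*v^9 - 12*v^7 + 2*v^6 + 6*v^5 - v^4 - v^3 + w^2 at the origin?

2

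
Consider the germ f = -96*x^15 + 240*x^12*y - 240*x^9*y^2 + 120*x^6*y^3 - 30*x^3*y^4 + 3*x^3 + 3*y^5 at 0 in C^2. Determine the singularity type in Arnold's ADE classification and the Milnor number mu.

Type E_8, Milnor number mu = 8.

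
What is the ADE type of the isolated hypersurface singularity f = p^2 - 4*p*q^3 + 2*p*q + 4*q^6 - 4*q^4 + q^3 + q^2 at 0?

The Hessian of f at 0 has rank 1. Corank 1: A-series; mu = 2 gives A_2.

A_{2}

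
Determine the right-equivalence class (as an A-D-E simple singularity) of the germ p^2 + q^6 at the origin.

The Hessian of f at 0 has rank 1. Corank 1: A-series; mu = 5 gives A_5.

A_{5}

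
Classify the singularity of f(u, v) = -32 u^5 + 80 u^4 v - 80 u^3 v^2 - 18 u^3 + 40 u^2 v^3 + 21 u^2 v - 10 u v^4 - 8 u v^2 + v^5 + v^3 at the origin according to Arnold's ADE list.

The Hessian of f at 0 has rank 0. Corank 2; j^3 = -(2*u - v)*(3*u - v)^2 has shape L^2 M (L != M), so D-series; mu = 6 gives D_6.

D_6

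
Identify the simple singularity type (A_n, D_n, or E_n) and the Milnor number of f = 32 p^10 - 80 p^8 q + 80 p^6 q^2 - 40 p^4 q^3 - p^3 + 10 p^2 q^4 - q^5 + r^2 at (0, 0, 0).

Type E8, Milnor number mu = 8.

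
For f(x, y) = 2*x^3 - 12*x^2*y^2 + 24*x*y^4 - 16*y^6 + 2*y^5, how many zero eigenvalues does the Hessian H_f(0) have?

2

The Hessian at 0 is [[0, 0], [0, 0]] of rank 0; hence corank 2.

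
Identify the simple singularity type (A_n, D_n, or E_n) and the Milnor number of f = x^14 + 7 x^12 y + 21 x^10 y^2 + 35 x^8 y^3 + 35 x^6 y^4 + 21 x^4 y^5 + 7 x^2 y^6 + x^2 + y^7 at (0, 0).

Type A6, Milnor number mu = 6.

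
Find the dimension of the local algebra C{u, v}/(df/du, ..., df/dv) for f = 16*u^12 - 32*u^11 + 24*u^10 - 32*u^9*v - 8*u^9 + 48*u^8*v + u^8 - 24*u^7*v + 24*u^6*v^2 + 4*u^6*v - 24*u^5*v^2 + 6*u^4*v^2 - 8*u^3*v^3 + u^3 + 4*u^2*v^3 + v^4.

6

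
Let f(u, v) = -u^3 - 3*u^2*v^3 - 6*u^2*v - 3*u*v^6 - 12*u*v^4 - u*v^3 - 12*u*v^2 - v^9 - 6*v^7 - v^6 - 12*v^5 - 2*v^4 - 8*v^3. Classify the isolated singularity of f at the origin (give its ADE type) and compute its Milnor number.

Type E7, Milnor number mu = 7.

The Hessian of f at 0 is [[0, 0], [0, 0]] with rank 0, so corank 2. A Groebner basis of the Jacobian ideal J(f) in C{u,v} is {u^3 + 6*u^2*v + 48*u^2 + 192*u*v + 192*v^2, -6*u^2 + u*v^2 - 24*u*v - 24*v^2, 3*u^2 + 12*u*v + v^3 + 12*v^2}; counting standard monomials gives mu = 7. Corank 2; j^3 = -(u + 2*v)^3 is a perfect cube, so E-series; the 4-jet and mu = 7 give E_7.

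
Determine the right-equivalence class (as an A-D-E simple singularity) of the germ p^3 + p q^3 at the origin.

The Hessian of f at 0 has rank 0. Corank 2; j^3 = p^3 is a perfect cube, so E-series; the 4-jet and mu = 7 give E_7.

E7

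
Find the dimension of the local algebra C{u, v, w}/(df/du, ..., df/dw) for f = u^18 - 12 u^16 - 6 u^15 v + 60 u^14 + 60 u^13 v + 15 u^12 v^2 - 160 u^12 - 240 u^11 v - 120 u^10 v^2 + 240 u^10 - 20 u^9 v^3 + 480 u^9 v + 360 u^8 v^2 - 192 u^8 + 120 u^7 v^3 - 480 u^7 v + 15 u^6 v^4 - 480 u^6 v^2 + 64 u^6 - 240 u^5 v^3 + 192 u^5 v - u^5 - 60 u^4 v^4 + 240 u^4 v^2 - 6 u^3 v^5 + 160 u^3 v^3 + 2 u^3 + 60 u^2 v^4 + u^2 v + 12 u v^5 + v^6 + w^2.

The Hessian of f at 0 is [[0, 0, 0], [0, 0, 0], [0, 0, 2]] with rank 1, so corank 2. A Groebner basis of the Jacobian ideal J(f) in C{u,v,w} is {-u*v/12 + v^5, u*v^2, u^2 + u*v/2, w}; counting standard monomials gives mu = 7. Corank 2; j^3 = u^2*(2*u + v) has shape L^2 M (L != M), so D-series; mu = 7 gives D_7.

7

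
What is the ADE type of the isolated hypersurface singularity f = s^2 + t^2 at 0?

A_{1}

The Hessian of f at 0 has rank 2. Corank 0: nondegenerate Morse point, so A_1.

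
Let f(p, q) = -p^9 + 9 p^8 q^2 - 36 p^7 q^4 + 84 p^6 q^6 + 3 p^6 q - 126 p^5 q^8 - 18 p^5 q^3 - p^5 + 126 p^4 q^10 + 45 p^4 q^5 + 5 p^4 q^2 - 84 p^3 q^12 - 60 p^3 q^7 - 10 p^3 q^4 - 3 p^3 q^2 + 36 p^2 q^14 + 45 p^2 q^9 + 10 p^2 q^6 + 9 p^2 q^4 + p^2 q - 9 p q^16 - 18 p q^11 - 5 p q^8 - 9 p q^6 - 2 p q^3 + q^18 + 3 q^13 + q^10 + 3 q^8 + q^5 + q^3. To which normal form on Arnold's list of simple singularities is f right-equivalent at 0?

The Hessian of f at 0 has rank 0. Corank 2; j^3 = q*(p^2 + q^2) splits into three distinct lines over C (the quadratic factor has nonzero discriminant), so D_4.

D_{4}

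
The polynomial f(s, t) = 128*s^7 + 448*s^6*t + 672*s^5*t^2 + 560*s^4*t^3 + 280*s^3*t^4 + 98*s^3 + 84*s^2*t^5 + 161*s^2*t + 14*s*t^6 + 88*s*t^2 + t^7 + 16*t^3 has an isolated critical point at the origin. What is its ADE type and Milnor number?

Type D_8, Milnor number mu = 8.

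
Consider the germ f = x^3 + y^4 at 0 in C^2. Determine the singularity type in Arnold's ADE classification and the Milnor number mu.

Type E6, Milnor number mu = 6.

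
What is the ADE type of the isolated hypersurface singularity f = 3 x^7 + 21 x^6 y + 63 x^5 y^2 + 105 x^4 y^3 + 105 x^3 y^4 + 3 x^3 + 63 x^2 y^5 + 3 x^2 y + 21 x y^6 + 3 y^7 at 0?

The Hessian of f at 0 is [[0, 0], [0, 0]] with rank 0, so corank 2. A Groebner basis of the Jacobian ideal J(f) in C{x,y} is {-x*y/7 + y^6, x*y^2, x^2 + x*y}; counting standard monomials gives mu = 8. Corank 2; j^3 = 3*x^2*(x + y) has shape L^2 M (L != M), so D-series; mu = 8 gives D_8.

D8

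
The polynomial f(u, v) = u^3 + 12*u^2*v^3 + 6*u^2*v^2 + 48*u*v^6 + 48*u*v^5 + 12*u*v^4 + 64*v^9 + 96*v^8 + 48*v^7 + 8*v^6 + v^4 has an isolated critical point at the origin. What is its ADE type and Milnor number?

Type E_{6}, Milnor number mu = 6.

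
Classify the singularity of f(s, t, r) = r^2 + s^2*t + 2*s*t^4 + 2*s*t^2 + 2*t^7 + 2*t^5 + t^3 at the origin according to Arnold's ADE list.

D_8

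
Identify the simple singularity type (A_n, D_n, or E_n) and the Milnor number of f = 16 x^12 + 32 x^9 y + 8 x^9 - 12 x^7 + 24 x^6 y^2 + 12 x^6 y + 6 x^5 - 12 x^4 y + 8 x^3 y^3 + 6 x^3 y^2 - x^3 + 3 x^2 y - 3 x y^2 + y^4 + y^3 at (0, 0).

Type E_6, Milnor number mu = 6.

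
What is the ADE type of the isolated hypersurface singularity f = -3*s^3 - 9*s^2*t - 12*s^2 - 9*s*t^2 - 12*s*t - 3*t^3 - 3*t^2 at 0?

The Hessian of f at 0 has rank 1. Corank 1: A-series; mu = 2 gives A_2.

A2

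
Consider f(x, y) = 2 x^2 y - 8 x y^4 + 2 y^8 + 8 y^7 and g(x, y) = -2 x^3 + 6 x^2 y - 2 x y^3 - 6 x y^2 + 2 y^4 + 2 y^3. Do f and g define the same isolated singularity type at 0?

No.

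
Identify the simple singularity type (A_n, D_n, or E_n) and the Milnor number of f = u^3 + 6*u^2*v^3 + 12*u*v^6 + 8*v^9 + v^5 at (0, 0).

The Hessian of f at 0 is [[0, 0], [0, 0]] with rank 0, so corank 2. A Groebner basis of the Jacobian ideal J(f) in C{u,v} is {u^2/4 + u*v^3, v^4, u^3, u^2*v}; counting standard monomials gives mu = 8. Corank 2; j^3 = u^3 is a perfect cube, so E-series; the 5-jet and mu = 8 give E_8.

Type E8, Milnor number mu = 8.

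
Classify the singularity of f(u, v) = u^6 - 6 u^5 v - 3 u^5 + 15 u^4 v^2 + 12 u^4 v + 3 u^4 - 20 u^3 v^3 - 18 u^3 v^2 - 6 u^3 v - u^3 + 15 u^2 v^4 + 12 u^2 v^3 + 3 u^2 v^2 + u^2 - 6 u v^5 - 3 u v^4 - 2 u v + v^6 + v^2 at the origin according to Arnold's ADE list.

A_{2}

The Hessian of f at 0 has rank 1. Corank 1: A-series; mu = 2 gives A_2.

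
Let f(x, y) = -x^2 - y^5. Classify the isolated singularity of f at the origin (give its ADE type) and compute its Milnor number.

The Hessian of f at 0 has rank 1. Corank 1: A-series; mu = 4 gives A_4.

Type A_4, Milnor number mu = 4.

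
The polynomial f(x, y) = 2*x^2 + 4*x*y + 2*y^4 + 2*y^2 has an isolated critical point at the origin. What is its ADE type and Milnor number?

Type A_{3}, Milnor number mu = 3.

The Hessian of f at 0 has rank 1. Corank 1: A-series; mu = 3 gives A_3.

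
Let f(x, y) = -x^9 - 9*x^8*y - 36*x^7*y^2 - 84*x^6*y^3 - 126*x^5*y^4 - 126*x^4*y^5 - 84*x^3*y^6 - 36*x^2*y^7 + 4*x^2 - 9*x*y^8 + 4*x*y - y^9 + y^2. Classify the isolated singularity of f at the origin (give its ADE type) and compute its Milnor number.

The Hessian of f at 0 has rank 1. Corank 1: A-series; mu = 8 gives A_8.

Type A_{8}, Milnor number mu = 8.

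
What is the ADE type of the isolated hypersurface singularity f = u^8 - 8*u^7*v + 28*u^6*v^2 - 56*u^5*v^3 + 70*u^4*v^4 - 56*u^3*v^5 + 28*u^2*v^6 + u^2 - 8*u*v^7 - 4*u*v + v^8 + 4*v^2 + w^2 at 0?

A_7

The Hessian of f at 0 has rank 2. Corank 1: A-series; mu = 7 gives A_7.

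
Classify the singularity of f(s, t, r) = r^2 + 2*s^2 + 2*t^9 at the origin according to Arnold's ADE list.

A_8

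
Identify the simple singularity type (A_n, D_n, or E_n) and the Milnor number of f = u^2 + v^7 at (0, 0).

Type A_6, Milnor number mu = 6.

The Hessian of f at 0 has rank 1. Corank 1: A-series; mu = 6 gives A_6.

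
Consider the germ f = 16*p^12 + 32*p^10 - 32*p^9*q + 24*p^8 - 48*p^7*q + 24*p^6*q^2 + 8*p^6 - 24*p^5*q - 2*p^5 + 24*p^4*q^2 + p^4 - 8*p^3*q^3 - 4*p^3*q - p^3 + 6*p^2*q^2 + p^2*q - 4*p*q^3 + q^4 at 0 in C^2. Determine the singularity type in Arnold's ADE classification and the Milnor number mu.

Type D5, Milnor number mu = 5.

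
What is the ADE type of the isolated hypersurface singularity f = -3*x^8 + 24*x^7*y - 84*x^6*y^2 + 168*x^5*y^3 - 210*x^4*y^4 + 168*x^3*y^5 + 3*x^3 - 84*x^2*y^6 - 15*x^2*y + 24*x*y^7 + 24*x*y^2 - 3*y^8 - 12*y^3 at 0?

The Hessian of f at 0 has rank 0. Corank 2; j^3 = 3*(x - 2*y)^2*(x - y) has shape L^2 M (L != M), so D-series; mu = 9 gives D_9.

D_9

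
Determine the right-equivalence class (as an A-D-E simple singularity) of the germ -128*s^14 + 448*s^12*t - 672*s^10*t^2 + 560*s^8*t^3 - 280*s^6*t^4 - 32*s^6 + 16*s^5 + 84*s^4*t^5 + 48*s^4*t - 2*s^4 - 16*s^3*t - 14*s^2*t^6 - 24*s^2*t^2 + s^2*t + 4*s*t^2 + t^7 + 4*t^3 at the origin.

D_{8}

The Hessian of f at 0 has rank 0. Corank 2; j^3 = t*(s + 2*t)^2 has shape L^2 M (L != M), so D-series; mu = 8 gives D_8.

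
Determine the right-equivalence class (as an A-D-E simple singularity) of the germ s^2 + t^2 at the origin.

The Hessian of f at 0 is [[2, 0], [0, 2]] with rank 2, so corank 0. A Groebner basis of the Jacobian ideal J(f) in C{s,t} is {s, t}; counting standard monomials gives mu = 1. Corank 0: nondegenerate Morse point, so A_1.

A1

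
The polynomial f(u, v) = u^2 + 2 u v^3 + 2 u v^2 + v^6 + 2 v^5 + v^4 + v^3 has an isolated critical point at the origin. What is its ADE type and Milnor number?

The Hessian of f at 0 is [[2, 0], [0, 0]] with rank 1, so corank 1. A Groebner basis of the Jacobian ideal J(f) in C{u,v} is {v^2, u}; counting standard monomials gives mu = 2. Corank 1: A-series; mu = 2 gives A_2.

Type A_2, Milnor number mu = 2.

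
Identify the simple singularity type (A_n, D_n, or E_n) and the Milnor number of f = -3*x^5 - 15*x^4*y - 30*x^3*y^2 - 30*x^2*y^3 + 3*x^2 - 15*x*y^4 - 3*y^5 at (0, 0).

Type A_{4}, Milnor number mu = 4.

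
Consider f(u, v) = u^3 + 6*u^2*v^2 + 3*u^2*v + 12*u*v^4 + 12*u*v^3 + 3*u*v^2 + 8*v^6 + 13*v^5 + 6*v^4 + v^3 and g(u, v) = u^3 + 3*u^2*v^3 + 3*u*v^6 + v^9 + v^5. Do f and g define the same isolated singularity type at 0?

The Hessian of f at 0 has rank 0. Corank 2; j^3 = (u + v)^3 is a perfect cube, so E-series; the 5-jet and mu = 8 give E_8. The Hessian of g at 0 has rank 0. Corank 2; j^3 = u^3 is a perfect cube, so E-series; the 5-jet and mu = 8 give E_8. Both have type E_8, hence right-equivalent.

Yes.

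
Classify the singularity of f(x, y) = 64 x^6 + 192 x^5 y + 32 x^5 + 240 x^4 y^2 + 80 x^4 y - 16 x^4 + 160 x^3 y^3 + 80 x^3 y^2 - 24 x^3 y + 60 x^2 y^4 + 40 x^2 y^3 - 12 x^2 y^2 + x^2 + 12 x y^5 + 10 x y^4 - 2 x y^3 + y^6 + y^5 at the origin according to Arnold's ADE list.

A4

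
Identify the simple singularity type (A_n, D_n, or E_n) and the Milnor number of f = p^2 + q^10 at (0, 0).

Type A_9, Milnor number mu = 9.

The Hessian of f at 0 is [[2, 0], [0, 0]] with rank 1, so corank 1. A Groebner basis of the Jacobian ideal J(f) in C{p,q} is {q^9, p}; counting standard monomials gives mu = 9. Corank 1: A-series; mu = 9 gives A_9.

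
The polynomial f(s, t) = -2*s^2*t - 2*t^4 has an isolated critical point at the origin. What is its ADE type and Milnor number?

Type D_5, Milnor number mu = 5.

The Hessian of f at 0 is [[0, 0], [0, 0]] with rank 0, so corank 2. A Groebner basis of the Jacobian ideal J(f) in C{s,t} is {s^3, s^2/4 + t^3, s*t}; counting standard monomials gives mu = 5. Corank 2; j^3 = -2*s^2*t has shape L^2 M (L != M), so D-series; mu = 5 gives D_5.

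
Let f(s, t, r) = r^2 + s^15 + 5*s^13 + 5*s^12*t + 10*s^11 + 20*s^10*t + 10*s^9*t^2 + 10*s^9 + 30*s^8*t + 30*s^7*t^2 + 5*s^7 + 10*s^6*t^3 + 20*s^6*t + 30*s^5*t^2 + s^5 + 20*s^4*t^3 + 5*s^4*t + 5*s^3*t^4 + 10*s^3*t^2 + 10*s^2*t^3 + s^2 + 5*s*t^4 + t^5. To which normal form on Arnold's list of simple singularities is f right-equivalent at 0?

A_4

The Hessian of f at 0 is [[2, 0, 0], [0, 0, 0], [0, 0, 2]] with rank 2, so corank 1. A Groebner basis of the Jacobian ideal J(f) in C{s,t,r} is {t^4, s, r}; counting standard monomials gives mu = 4. Corank 1: A-series; mu = 4 gives A_4.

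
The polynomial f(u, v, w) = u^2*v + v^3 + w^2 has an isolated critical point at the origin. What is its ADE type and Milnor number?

Type D_{4}, Milnor number mu = 4.

The Hessian of f at 0 has rank 1. Corank 2; j^3 = v*(u^2 + v^2) splits into three distinct lines over C (the quadratic factor has nonzero discriminant), so D_4.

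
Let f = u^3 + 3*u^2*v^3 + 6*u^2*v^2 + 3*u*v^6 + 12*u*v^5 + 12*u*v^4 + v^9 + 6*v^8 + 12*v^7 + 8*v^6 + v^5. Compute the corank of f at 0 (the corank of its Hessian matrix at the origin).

Hessian at 0 has rank 0.

2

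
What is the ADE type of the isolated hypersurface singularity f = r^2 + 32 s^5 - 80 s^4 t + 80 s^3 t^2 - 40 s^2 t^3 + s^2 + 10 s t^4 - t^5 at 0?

The Hessian of f at 0 is [[2, 0, 0], [0, 0, 0], [0, 0, 2]] with rank 2, so corank 1. A Groebner basis of the Jacobian ideal J(f) in C{s,t,r} is {t^4, s, r}; counting standard monomials gives mu = 4. Corank 1: A-series; mu = 4 gives A_4.

A4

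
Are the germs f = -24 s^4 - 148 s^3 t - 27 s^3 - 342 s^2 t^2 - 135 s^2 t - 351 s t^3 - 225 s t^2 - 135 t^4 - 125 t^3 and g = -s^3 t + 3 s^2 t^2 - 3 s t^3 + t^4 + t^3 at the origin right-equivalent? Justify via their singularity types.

Yes.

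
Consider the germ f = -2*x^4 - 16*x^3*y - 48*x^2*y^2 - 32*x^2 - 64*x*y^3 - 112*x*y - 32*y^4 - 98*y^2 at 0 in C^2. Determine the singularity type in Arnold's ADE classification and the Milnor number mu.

Type A3, Milnor number mu = 3.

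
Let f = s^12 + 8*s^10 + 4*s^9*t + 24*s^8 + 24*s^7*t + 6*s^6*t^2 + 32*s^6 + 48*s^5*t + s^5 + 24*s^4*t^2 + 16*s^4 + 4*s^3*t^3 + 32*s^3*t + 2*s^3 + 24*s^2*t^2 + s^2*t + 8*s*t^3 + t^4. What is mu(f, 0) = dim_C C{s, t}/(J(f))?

5

The Hessian of f at 0 has rank 0. Corank 2; j^3 = s^2*(2*s + t) has shape L^2 M (L != M), so D-series; mu = 5 gives D_5.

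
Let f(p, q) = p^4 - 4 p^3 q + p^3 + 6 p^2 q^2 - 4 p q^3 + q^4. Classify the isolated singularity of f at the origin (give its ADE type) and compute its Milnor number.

The Hessian of f at 0 is [[0, 0], [0, 0]] with rank 0, so corank 2. A Groebner basis of the Jacobian ideal J(f) in C{p,q} is {q^4, p*q^2 - q^3/3, p^2}; counting standard monomials gives mu = 6. Corank 2; j^3 = p^3 is a perfect cube, so E-series; the 4-jet and mu = 6 give E_6.

Type E_6, Milnor number mu = 6.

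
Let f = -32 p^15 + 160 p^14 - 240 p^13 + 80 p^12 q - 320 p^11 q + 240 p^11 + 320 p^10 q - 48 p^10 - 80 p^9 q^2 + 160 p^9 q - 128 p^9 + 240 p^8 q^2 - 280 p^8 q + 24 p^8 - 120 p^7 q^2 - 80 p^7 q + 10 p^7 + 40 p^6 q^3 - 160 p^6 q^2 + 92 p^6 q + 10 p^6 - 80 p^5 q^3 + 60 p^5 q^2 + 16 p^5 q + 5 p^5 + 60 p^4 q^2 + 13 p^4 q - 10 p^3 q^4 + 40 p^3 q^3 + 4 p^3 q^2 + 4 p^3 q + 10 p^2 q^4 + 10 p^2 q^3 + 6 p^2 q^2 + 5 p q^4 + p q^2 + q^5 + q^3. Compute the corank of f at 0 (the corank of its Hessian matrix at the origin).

2

Hessian at 0 has rank 0.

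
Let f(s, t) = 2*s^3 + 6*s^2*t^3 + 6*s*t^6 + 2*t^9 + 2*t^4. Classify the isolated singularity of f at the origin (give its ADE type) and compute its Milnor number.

The Hessian of f at 0 is [[0, 0], [0, 0]] with rank 0, so corank 2. A Groebner basis of the Jacobian ideal J(f) in C{s,t} is {t^3, s^2}; counting standard monomials gives mu = 6. Corank 2; j^3 = 2*s^3 is a perfect cube, so E-series; the 4-jet and mu = 6 give E_6.

Type E_{6}, Milnor number mu = 6.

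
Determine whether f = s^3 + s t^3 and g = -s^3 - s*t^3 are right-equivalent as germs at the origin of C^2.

Yes.

The Hessian of f at 0 has rank 0. Corank 2; j^3 = s^3 is a perfect cube, so E-series; the 4-jet and mu = 7 give E_7. The Hessian of g at 0 has rank 0. Corank 2; j^3 = -s^3 is a perfect cube, so E-series; the 4-jet and mu = 7 give E_7. Both have type E_7, hence right-equivalent.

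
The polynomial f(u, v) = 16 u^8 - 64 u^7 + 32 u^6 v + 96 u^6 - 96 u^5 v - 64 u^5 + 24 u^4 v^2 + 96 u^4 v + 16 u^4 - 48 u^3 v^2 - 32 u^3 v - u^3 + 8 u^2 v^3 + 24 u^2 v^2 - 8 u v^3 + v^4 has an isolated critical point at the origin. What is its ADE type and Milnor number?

The Hessian of f at 0 is [[0, 0], [0, 0]] with rank 0, so corank 2. A Groebner basis of the Jacobian ideal J(f) in C{u,v} is {v^4, u*v^2 - v^3/6, u^2}; counting standard monomials gives mu = 6. Corank 2; j^3 = -u^3 is a perfect cube, so E-series; the 4-jet and mu = 6 give E_6.

Type E_6, Milnor number mu = 6.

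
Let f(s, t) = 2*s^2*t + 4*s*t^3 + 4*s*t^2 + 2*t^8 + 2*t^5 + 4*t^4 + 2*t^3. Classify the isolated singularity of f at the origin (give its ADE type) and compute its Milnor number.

The Hessian of f at 0 is [[0, 0], [0, 0]] with rank 0, so corank 2. A Groebner basis of the Jacobian ideal J(f) in C{s,t} is {s^4 + 6*s^3 + 14*s^2*t + s^2/2 + 23*s*t^2/2 - 5*s*t/2 - 3*t^2, s^3*t - 3*s^3 - 6*s^2*t - s^2/8 - 33*s*t^2/8 + 7*s*t/8 + t^2, s^3 + s^2*t^2 + s^2*t, s*t + t^3 + t^2}; counting standard monomials gives mu = 9. Corank 2; j^3 = 2*t*(s + t)^2 has shape L^2 M (L != M), so D-series; mu = 9 gives D_9.

Type D9, Milnor number mu = 9.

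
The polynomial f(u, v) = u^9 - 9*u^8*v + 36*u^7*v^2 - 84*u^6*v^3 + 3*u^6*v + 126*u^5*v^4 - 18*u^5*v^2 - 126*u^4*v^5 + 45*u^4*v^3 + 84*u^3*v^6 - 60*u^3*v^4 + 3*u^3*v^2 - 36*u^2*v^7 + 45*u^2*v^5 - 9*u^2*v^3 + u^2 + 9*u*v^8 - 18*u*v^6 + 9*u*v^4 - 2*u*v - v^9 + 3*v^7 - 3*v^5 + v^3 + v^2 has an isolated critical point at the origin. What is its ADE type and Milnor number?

Type A_2, Milnor number mu = 2.

The Hessian of f at 0 has rank 1. Corank 1: A-series; mu = 2 gives A_2.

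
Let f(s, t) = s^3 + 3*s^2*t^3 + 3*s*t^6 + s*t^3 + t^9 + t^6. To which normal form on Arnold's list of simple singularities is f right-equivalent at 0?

The Hessian of f at 0 is [[0, 0], [0, 0]] with rank 0, so corank 2. A Groebner basis of the Jacobian ideal J(f) in C{s,t} is {s^3, s*t^2, 3*s^2 + t^3}; counting standard monomials gives mu = 7. Corank 2; j^3 = s^3 is a perfect cube, so E-series; the 4-jet and mu = 7 give E_7.

E_7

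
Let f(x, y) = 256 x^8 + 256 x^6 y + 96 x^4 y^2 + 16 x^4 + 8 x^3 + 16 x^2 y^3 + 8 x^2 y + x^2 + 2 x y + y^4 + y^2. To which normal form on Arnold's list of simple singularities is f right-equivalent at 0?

A3

The Hessian of f at 0 is [[2, 2], [2, 2]] with rank 1, so corank 1. A Groebner basis of the Jacobian ideal J(f) in C{x,y} is {x^2 + x/4 + y/4, x*y - x/4 - y/4, x/4 + y^2 + y/4}; counting standard monomials gives mu = 3. Corank 1: A-series; mu = 3 gives A_3.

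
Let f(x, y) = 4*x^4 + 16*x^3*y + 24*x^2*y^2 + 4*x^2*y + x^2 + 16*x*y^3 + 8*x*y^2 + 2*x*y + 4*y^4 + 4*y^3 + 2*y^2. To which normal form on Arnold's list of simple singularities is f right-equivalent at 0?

A_1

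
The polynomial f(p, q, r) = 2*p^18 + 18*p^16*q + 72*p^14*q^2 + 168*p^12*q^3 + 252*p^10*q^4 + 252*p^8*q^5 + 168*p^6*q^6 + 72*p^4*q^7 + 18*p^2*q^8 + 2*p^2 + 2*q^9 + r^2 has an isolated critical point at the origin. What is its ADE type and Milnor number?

Type A8, Milnor number mu = 8.

The Hessian of f at 0 is [[4, 0, 0], [0, 0, 0], [0, 0, 2]] with rank 2, so corank 1. A Groebner basis of the Jacobian ideal J(f) in C{p,q,r} is {q^8, p, r}; counting standard monomials gives mu = 8. Corank 1: A-series; mu = 8 gives A_8.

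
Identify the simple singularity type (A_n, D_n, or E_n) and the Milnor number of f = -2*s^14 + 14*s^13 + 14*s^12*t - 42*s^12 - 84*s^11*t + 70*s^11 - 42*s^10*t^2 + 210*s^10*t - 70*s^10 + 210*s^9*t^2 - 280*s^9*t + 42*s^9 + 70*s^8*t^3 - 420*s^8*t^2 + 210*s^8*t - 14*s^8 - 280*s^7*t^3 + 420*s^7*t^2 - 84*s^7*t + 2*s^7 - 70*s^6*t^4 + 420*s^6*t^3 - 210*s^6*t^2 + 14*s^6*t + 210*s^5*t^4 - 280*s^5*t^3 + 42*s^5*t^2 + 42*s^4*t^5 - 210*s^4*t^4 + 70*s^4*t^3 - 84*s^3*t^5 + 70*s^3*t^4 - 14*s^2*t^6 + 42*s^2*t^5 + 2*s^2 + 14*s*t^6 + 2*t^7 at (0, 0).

The Hessian of f at 0 has rank 1. Corank 1: A-series; mu = 6 gives A_6.

Type A_6, Milnor number mu = 6.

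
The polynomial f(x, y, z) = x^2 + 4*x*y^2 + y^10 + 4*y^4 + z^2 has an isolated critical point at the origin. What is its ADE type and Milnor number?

Type A9, Milnor number mu = 9.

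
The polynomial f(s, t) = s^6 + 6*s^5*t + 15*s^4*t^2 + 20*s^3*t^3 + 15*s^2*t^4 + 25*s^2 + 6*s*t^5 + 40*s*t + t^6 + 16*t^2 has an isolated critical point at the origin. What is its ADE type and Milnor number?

The Hessian of f at 0 is [[50, 40], [40, 32]] with rank 1, so corank 1. A Groebner basis of the Jacobian ideal J(f) in C{s,t} is {t^5, s + 4*t/5}; counting standard monomials gives mu = 5. Corank 1: A-series; mu = 5 gives A_5.

Type A5, Milnor number mu = 5.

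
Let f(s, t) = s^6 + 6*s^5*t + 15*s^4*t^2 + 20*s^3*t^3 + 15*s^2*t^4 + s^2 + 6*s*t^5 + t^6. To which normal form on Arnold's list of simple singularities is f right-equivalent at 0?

A_5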